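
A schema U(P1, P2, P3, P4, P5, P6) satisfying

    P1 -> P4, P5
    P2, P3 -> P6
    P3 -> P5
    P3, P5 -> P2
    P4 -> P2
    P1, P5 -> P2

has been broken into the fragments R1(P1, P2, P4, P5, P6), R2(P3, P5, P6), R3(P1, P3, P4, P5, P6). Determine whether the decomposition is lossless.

Yes

Chase test. Columns are P1, P2, P3, P4, P5, P6; row i has aⱼ where attribute j ∈ Ri, else bᵢⱼ.
Initial tableau (one row per fragment):
  row 1: a1 a2 b13 a4 a5 a6
  row 2: b21 b22 a3 b24 a5 a6
  row 3: a1 b32 a3 a4 a5 a6
Rows 2 and 3 agree on P3, P5; apply P3, P5→P2 and equate their P2 entries.
Rows 1 and 3 agree on P4; apply P4→P2 and equate their P2 entries.
Row 3 is now all distinguished symbols — the join is lossless.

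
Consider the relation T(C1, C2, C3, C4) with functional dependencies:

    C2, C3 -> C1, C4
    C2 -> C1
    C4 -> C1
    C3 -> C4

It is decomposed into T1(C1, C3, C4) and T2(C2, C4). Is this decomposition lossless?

No

Common attributes: T1 ∩ T2 = {C4}.
Closure of {C4}: C4 → C1 applies, adding C1. So (C4)⁺ = {C1, C4}.
The closure contains neither all of T1 = {C1, C3, C4} nor all of T2 = {C2, C4}, so the common attributes are not a superkey of either fragment. The join is lossy.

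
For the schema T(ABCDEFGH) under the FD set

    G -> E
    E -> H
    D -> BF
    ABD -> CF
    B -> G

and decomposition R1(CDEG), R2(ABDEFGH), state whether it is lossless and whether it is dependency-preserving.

Lossless test: (DEG)⁺ = {BDEFGH}, which is a superkey of neither fragment — lossy.
Dependency preservation: the restricted closure of {ABD} across the fragments never reaches {CF}, so ABD → CF cannot be enforced without a join — not preserved.

lossy and not dependency-preserving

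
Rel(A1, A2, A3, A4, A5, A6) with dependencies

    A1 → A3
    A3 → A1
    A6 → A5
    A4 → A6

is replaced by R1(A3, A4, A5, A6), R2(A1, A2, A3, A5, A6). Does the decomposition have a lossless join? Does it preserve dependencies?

lossy but dependency-preserving

Lossless test: (A3, A5, A6)⁺ = {A1, A3, A5, A6}, which is a superkey of neither fragment — lossy.
Dependency preservation: every FD's attributes lie within a single fragment, so each can be enforced locally — preserved.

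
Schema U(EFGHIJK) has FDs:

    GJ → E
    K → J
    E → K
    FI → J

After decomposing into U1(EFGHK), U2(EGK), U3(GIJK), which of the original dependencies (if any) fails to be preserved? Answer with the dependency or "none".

FI → J

Check FI → J: no single fragment contains all of {FIJ}, and the restricted closure of {FI} across the fragments never reaches {J}.
GJ → E is preserved.
K → J is preserved.
E → K is preserved.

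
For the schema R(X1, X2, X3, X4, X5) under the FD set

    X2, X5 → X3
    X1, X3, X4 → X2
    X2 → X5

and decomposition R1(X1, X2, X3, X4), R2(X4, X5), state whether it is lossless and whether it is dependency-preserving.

lossy and not dependency-preserving

Lossless test: (X4)⁺ = {X4}, which is a superkey of neither fragment — lossy.
Dependency preservation: the restricted closure of {X2} across the fragments never reaches {X5}, so X2 → X5 cannot be enforced without a join — not preserved.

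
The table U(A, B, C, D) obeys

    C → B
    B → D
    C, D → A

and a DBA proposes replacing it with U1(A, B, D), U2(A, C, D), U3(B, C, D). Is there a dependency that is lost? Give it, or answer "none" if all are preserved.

none

C → B lies within U3.
B → D lies within U1.
C, D → A lies within U2.
Every dependency is enforceable on the fragments, so the decomposition is dependency-preserving.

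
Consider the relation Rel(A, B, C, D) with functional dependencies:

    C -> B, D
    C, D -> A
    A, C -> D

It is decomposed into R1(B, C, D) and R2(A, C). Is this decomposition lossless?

Common attributes: R1 ∩ R2 = {C}.
Closure of {C}: C → B, D applies, adding B, D; C, D → A applies, adding A. So (C)⁺ = {A, B, C, D}.
This closure contains every attribute of R1, so R1 ∩ R2 → R1. The join is lossless.

Yes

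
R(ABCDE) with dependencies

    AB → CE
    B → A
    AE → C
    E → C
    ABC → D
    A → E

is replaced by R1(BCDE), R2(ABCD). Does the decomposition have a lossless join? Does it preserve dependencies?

Lossless test: (BCD)⁺ = {ABCDE}, which contains all of one fragment — lossless.
Dependency preservation: the restricted closure of {A} across the fragments never reaches {E}, so A → E cannot be enforced without a join — not preserved.

lossless but not dependency-preserving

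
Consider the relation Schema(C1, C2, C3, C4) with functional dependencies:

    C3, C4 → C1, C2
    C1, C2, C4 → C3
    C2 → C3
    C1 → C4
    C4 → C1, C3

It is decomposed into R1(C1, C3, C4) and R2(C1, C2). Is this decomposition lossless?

Yes

Common attributes: R1 ∩ R2 = {C1}.
Closure of {C1}: C1 → C4 applies, adding C4; C4 → C1, C3 applies, adding C3; C3, C4 → C1, C2 applies, adding C2. So (C1)⁺ = {C1, C2, C3, C4}.
This closure contains every attribute of R1, so R1 ∩ R2 → R1. The join is lossless.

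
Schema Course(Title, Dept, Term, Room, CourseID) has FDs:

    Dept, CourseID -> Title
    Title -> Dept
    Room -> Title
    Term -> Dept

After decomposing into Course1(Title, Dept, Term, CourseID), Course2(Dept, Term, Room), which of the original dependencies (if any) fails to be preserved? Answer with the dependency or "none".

Check Room → Title: no single fragment contains all of {Title, Room}, and the restricted closure of {Room} across the fragments never reaches {Title}.
Dept, CourseID → Title is preserved.
Title → Dept is preserved.
Term → Dept is preserved.

Room -> Title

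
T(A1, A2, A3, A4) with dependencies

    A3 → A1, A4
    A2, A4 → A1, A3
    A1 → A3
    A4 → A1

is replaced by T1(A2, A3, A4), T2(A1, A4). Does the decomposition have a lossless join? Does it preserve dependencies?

lossless and dependency-preserving

Lossless test: (A4)⁺ = {A1, A3, A4}, which contains all of one fragment — lossless.
Dependency preservation: A3 → A1, A4; A2, A4 → A1, A3; A1 → A3 are not contained in any single fragment, but the restricted closure of each left-hand side across the fragments still reaches the right-hand side; the remaining FDs each lie inside some fragment. All dependencies are preserved.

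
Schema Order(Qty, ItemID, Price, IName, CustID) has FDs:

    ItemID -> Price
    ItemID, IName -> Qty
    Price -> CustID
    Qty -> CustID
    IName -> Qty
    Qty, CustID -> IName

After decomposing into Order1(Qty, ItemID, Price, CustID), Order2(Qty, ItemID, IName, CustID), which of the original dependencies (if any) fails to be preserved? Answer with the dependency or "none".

ItemID → Price lies within Order1.
ItemID, IName → Qty lies within Order2.
Price → CustID lies within Order1.
Qty → CustID lies within Order1.
IName → Qty lies within Order2.
Qty, CustID → IName lies within Order2.
Every dependency is enforceable on the fragments, so the decomposition is dependency-preserving.

none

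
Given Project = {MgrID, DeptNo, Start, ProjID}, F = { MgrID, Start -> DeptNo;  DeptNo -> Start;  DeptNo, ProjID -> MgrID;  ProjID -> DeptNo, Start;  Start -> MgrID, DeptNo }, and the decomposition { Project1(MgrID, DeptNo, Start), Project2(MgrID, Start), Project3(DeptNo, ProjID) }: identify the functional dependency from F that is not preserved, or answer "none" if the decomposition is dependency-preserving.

MgrID, Start → DeptNo lies within Project1.
DeptNo → Start lies within Project1.
DeptNo, ProjID → MgrID: restricted closure across fragments reaches MgrID.
ProjID → DeptNo, Start: restricted closure across fragments reaches DeptNo, Start.
Start → MgrID, DeptNo lies within Project1.
Every dependency is enforceable on the fragments, so the decomposition is dependency-preserving.

none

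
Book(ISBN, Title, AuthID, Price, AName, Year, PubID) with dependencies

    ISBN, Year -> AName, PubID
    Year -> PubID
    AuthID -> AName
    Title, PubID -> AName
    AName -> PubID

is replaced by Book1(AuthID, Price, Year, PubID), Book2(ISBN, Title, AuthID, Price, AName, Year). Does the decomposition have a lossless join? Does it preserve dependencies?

Lossless test: (AuthID, Price, Year)⁺ = {AuthID, Price, AName, Year, PubID}, which contains all of one fragment — lossless.
Dependency preservation: the restricted closure of {Title, PubID} across the fragments never reaches {AName}, so Title, PubID → AName cannot be enforced without a join — not preserved.

lossless but not dependency-preserving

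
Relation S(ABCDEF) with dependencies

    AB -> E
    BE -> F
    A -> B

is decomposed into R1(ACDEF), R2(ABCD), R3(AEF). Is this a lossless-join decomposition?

Chase test. Columns are ABCDEF; row i has aⱼ where attribute j ∈ Ri, else bᵢⱼ.
Initial tableau (one row per fragment):
  row 1: a1 b12 a3 a4 a5 a6
  row 2: a1 a2 a3 a4 b25 b26
  row 3: a1 b32 b33 b34 a5 a6
Rows 1 and 2 agree on A; apply A→B and equate their B entries.
Rows 1 and 3 agree on A; apply A→B and equate their B entries.
Rows 1 and 2 agree on AB; apply AB→E and equate their E entries.
Rows 1 and 2 agree on BE; apply BE→F and equate their F entries.
Row 1 is now all distinguished symbols — the join is lossless.

Yes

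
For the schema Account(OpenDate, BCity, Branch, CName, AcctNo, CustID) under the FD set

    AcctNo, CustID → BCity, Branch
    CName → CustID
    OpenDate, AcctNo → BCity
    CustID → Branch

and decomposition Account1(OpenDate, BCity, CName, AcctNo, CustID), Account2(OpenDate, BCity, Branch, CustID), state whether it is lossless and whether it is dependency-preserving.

Lossless test: (OpenDate, BCity, CustID)⁺ = {OpenDate, BCity, Branch, CustID}, which contains all of one fragment — lossless.
Dependency preservation: AcctNo, CustID → BCity, Branch is not contained in any single fragment, but the restricted closure of its left-hand side across the fragments still reaches the right-hand side; the remaining FDs each lie inside some fragment. All dependencies are preserved.

lossless and dependency-preserving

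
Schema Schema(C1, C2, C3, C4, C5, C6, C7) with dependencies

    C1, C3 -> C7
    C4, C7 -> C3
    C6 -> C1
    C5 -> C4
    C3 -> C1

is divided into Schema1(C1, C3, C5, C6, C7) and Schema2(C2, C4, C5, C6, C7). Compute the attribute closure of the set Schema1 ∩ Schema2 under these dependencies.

Schema1 ∩ Schema2 = {C5, C6, C7}.
C6 → C1 applies, adding C1
C5 → C4 applies, adding C4
C4, C7 → C3 applies, adding C3
Closure: {C1, C3, C4, C5, C6, C7}.

C1, C3, C4, C5, C6, C7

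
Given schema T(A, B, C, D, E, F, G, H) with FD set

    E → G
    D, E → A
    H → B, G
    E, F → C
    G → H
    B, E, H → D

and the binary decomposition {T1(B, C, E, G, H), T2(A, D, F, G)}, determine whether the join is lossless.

No

Common attributes: T1 ∩ T2 = {G}.
Closure of {G}: G → H applies, adding H; H → B, G applies, adding B. So (G)⁺ = {B, G, H}.
The closure contains neither all of T1 = {B, C, E, G, H} nor all of T2 = {A, D, F, G}, so the common attributes are not a superkey of either fragment. The join is lossy.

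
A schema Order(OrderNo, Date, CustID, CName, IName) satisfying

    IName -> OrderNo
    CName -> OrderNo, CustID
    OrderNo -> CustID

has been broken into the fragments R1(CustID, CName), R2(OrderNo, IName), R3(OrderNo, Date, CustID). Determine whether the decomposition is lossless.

Chase test. Columns are OrderNo, Date, CustID, CName, IName; row i has aⱼ where attribute j ∈ Ri, else bᵢⱼ.
Initial tableau (one row per fragment):
  row 1: b11 b12 a3 a4 b15
  row 2: a1 b22 b23 b24 a5
  row 3: a1 a2 a3 b34 b35
Rows 2 and 3 agree on OrderNo; apply OrderNo→CustID and equate their CustID entries.
No row becomes fully distinguished — the join is lossy.

No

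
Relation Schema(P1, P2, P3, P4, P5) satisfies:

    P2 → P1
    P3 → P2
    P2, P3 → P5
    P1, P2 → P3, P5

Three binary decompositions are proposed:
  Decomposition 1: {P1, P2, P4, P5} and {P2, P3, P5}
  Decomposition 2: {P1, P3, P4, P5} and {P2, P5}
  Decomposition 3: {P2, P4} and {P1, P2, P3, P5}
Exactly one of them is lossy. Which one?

Decomposition 1: common = {P2, P5}, closure = {P1, P2, P3, P5} → lossless.
Decomposition 2: common = {P5}, closure = {P5} → lossy.
Decomposition 3: common = {P2}, closure = {P1, P2, P3, P5} → lossless.

Decomposition 2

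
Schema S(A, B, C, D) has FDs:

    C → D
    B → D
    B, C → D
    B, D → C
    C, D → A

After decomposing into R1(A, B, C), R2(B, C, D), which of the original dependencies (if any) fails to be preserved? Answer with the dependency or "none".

none

C → D lies within R2.
B → D lies within R2.
B, C → D lies within R2.
B, D → C lies within R2.
C, D → A: restricted closure across fragments reaches A.
Every dependency is enforceable on the fragments, so the decomposition is dependency-preserving.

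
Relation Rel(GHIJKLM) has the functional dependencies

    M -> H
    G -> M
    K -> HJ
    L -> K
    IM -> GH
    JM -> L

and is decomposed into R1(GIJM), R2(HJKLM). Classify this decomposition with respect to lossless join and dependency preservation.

lossless and dependency-preserving

Lossless test: (JM)⁺ = {HJKLM}, which contains all of one fragment — lossless.
Dependency preservation: IM → GH is not contained in any single fragment, but the restricted closure of its left-hand side across the fragments still reaches the right-hand side; the remaining FDs each lie inside some fragment. All dependencies are preserved.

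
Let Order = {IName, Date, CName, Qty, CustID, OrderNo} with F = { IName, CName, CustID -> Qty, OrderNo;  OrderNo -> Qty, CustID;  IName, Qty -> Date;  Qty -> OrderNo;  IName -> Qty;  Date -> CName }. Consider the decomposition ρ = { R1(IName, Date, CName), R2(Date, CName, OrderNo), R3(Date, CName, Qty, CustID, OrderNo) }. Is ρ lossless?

No

Chase test. Columns are IName, Date, CName, Qty, CustID, OrderNo; row i has aⱼ where attribute j ∈ Ri, else bᵢⱼ.
Initial tableau (one row per fragment):
  row 1: a1 a2 a3 b14 b15 b16
  row 2: b21 a2 a3 b24 b25 a6
  row 3: b31 a2 a3 a4 a5 a6
Rows 2 and 3 agree on OrderNo; apply OrderNo→Qty, CustID and equate their Qty, CustID entries.
No row becomes fully distinguished — the join is lossy.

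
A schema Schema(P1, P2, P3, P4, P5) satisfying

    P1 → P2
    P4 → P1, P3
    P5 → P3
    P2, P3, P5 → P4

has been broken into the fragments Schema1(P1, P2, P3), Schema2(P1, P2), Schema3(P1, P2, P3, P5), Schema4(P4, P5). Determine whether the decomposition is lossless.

Chase test. Columns are P1, P2, P3, P4, P5; row i has aⱼ where attribute j ∈ Schemai, else bᵢⱼ.
Initial tableau (one row per fragment):
  row 1: a1 a2 a3 b14 b15
  row 2: a1 a2 b23 b24 b25
  row 3: a1 a2 a3 b34 a5
  row 4: b41 b42 b43 a4 a5
Rows 3 and 4 agree on P5; apply P5→P3 and equate their P3 entries.
No row becomes fully distinguished — the join is lossy.

No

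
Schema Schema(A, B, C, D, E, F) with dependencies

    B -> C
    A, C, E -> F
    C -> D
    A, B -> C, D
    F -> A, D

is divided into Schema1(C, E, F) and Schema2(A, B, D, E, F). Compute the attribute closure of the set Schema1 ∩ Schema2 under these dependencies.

A, D, E, F

Schema1 ∩ Schema2 = {E, F}.
F → A, D applies, adding A, D
Closure: {A, D, E, F}.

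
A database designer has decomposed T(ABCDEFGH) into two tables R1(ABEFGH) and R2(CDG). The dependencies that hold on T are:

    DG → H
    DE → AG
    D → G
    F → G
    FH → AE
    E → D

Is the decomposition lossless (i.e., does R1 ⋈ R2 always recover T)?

No

Common attributes: R1 ∩ R2 = {G}.
No dependency enlarges {G}, so (G)⁺ = {G}.
The closure contains neither all of R1 = {ABEFGH} nor all of R2 = {CDG}, so the common attributes are not a superkey of either fragment. The join is lossy.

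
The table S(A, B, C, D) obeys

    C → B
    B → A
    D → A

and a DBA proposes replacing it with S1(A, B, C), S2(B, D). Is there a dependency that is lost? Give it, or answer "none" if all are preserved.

D → A

Check D → A: no single fragment contains all of {A, D}, and the restricted closure of {D} across the fragments never reaches {A}.
C → B is preserved.
B → A is preserved.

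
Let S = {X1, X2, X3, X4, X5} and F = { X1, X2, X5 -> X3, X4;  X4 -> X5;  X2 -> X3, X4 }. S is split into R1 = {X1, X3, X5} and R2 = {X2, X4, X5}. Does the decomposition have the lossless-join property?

Common attributes: R1 ∩ R2 = {X5}.
No dependency enlarges {X5}, so (X5)⁺ = {X5}.
The closure contains neither all of R1 = {X1, X3, X5} nor all of R2 = {X2, X4, X5}, so the common attributes are not a superkey of either fragment. The join is lossy.

No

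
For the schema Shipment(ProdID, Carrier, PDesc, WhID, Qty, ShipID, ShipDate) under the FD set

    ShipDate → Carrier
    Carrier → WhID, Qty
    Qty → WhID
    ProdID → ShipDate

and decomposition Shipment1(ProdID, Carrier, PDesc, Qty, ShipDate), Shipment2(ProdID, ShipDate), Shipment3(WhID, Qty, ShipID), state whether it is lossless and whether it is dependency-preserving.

Lossless test (chase): Rows 1 and 2 agree on ShipDate; apply ShipDate→Carrier and equate their Carrier entries. Rows 1 and 2 agree on Carrier; apply Carrier→WhID, Qty and equate their WhID, Qty entries. Rows 1 and 3 agree on Qty; apply Qty→WhID and equate their WhID entries. No row becomes fully distinguished — the join is lossy.
Dependency preservation: Carrier → WhID, Qty is not contained in any single fragment, but the restricted closure of its left-hand side across the fragments still reaches the right-hand side; the remaining FDs each lie inside some fragment. All dependencies are preserved.

lossy but dependency-preserving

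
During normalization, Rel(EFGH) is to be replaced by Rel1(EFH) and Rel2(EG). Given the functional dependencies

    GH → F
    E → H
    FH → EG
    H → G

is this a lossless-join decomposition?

Yes

Common attributes: Rel1 ∩ Rel2 = {E}.
Closure of {E}: E → H applies, adding H; H → G applies, adding G; GH → F applies, adding F. So (E)⁺ = {EFGH}.
This closure contains every attribute of Rel1, so Rel1 ∩ Rel2 → Rel1. The join is lossless.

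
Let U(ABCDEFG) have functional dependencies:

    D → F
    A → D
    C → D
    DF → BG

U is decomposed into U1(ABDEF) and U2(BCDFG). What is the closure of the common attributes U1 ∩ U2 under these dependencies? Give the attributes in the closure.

BDFG

U1 ∩ U2 = {BDF}.
DF → BG applies, adding G
Closure: {BDFG}.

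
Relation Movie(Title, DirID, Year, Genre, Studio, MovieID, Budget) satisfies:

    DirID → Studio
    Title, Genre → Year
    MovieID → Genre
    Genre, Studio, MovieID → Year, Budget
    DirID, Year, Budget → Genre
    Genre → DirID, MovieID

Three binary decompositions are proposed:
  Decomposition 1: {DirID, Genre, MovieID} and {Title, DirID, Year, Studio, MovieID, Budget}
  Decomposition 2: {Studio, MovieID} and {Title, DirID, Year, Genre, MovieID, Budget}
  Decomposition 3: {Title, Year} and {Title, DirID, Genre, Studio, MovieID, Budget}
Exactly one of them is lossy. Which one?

Decomposition 1: common = {DirID, MovieID}, closure = {DirID, Year, Genre, Studio, MovieID, Budget} → lossless.
Decomposition 2: common = {MovieID}, closure = {DirID, Year, Genre, Studio, MovieID, Budget} → lossless.
Decomposition 3: common = {Title}, closure = {Title} → lossy.

Decomposition 3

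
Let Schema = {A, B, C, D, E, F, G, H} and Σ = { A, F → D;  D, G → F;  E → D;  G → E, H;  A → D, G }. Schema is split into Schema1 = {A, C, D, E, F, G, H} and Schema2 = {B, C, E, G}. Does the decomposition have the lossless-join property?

Common attributes: Schema1 ∩ Schema2 = {C, E, G}.
Closure of {C, E, G}: E → D applies, adding D; G → E, H applies, adding H; D, G → F applies, adding F. So (C, E, G)⁺ = {C, D, E, F, G, H}.
The closure contains neither all of Schema1 = {A, C, D, E, F, G, H} nor all of Schema2 = {B, C, E, G}, so the common attributes are not a superkey of either fragment. The join is lossy.

No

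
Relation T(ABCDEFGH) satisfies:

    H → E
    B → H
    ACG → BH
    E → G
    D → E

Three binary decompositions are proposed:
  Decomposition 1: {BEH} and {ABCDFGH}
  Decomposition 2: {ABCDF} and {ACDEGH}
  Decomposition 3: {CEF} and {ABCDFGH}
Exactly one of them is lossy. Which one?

Decomposition 1: common = {BH}, closure = {BEGH} → lossless.
Decomposition 2: common = {ACD}, closure = {ABCDEGH} → lossless.
Decomposition 3: common = {CF}, closure = {CF} → lossy.

Decomposition 3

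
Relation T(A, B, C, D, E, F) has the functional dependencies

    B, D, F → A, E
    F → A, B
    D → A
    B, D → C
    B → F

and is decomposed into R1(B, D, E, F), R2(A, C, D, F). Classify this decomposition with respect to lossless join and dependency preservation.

lossless and dependency-preserving

Lossless test: (D, F)⁺ = {A, B, C, D, E, F}, which contains all of one fragment — lossless.
Dependency preservation: B, D, F → A, E; F → A, B; B, D → C are not contained in any single fragment, but the restricted closure of each left-hand side across the fragments still reaches the right-hand side; the remaining FDs each lie inside some fragment. All dependencies are preserved.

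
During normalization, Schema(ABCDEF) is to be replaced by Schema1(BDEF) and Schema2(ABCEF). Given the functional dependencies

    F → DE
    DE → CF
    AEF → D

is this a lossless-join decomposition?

Yes

Common attributes: Schema1 ∩ Schema2 = {BEF}.
Closure of {BEF}: F → DE applies, adding D; DE → CF applies, adding C. So (BEF)⁺ = {BCDEF}.
This closure contains every attribute of Schema1, so Schema1 ∩ Schema2 → Schema1. The join is lossless.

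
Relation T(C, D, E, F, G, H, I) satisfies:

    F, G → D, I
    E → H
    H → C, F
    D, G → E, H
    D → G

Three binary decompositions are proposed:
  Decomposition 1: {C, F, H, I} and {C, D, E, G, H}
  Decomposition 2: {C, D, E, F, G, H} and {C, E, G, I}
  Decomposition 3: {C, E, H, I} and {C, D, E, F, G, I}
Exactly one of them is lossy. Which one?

Decomposition 1: common = {C, H}, closure = {C, F, H} → lossy.
Decomposition 2: common = {C, E, G}, closure = {C, D, E, F, G, H, I} → lossless.
Decomposition 3: common = {C, E, I}, closure = {C, E, F, H, I} → lossless.

Decomposition 1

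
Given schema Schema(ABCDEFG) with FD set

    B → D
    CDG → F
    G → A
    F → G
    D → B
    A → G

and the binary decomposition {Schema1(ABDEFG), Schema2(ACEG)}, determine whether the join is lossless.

Common attributes: Schema1 ∩ Schema2 = {AEG}.
No dependency enlarges {AEG}, so (AEG)⁺ = {AEG}.
The closure contains neither all of Schema1 = {ABDEFG} nor all of Schema2 = {ACEG}, so the common attributes are not a superkey of either fragment. The join is lossy.

No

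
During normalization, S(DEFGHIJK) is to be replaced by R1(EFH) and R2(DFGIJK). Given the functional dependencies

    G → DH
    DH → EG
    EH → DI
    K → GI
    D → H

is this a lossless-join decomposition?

No

Common attributes: R1 ∩ R2 = {F}.
No dependency enlarges {F}, so (F)⁺ = {F}.
The closure contains neither all of R1 = {EFH} nor all of R2 = {DFGIJK}, so the common attributes are not a superkey of either fragment. The join is lossy.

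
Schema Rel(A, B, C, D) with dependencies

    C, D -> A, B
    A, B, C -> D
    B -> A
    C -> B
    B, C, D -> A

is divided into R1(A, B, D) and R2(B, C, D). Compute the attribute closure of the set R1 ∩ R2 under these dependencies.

A, B, D

R1 ∩ R2 = {B, D}.
B → A applies, adding A
Closure: {A, B, D}.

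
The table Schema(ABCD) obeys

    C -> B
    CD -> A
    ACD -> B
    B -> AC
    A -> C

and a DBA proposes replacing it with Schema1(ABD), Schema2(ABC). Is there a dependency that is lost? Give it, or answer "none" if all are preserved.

C → B lies within Schema2.
CD → A: restricted closure across fragments reaches A.
ACD → B: restricted closure across fragments reaches B.
B → AC lies within Schema2.
A → C lies within Schema2.
Every dependency is enforceable on the fragments, so the decomposition is dependency-preserving.

none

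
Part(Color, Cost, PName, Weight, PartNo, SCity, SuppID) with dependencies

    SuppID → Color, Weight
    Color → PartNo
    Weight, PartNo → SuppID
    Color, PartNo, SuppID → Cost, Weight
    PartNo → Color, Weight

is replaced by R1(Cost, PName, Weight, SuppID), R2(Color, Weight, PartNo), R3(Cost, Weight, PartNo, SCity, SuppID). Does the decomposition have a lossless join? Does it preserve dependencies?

lossy but dependency-preserving

Lossless test (chase): Rows 1 and 3 agree on SuppID; apply SuppID→Color, Weight and equate their Color, Weight entries. Rows 1 and 3 agree on Color; apply Color→PartNo and equate their PartNo entries. Rows 1 and 2 agree on Weight, PartNo; apply Weight, PartNo→SuppID and equate their SuppID entries. Rows 1 and 2 agree on PartNo; apply PartNo→Color, Weight and equate their Color, Weight entries. Rows 1 and 2 agree on Color, PartNo, SuppID; apply Color, PartNo, SuppID→Cost, Weight and equate their Cost, Weight entries. No row becomes fully distinguished — the join is lossy.
Dependency preservation: SuppID → Color, Weight; Color, PartNo, SuppID → Cost, Weight are not contained in any single fragment, but the restricted closure of each left-hand side across the fragments still reaches the right-hand side; the remaining FDs each lie inside some fragment. All dependencies are preserved.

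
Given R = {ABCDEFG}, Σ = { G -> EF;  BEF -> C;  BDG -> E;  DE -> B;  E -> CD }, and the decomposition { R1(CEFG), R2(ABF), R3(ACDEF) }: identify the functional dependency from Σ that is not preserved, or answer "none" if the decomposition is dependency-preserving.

Check DE → B: no single fragment contains all of {BDE}, and the restricted closure of {DE} across the fragments never reaches {B}.
G → EF is preserved.
BEF → C is preserved.
BDG → E is preserved.
E → CD is preserved.

DE -> B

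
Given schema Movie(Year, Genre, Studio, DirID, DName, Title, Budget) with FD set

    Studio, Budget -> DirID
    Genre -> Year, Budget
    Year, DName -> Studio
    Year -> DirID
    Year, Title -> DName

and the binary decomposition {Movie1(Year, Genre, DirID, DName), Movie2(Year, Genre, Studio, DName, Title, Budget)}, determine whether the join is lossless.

Common attributes: Movie1 ∩ Movie2 = {Year, Genre, DName}.
Closure of {Year, Genre, DName}: Genre → Year, Budget applies, adding Budget; Year, DName → Studio applies, adding Studio; Year → DirID applies, adding DirID. So (Year, Genre, DName)⁺ = {Year, Genre, Studio, DirID, DName, Budget}.
This closure contains every attribute of Movie1, so Movie1 ∩ Movie2 → Movie1. The join is lossless.

Yes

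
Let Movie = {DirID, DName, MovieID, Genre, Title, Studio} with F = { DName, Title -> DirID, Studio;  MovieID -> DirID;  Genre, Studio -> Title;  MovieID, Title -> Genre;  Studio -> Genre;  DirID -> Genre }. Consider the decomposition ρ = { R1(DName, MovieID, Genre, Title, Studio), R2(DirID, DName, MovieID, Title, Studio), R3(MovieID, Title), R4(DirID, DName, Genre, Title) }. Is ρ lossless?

Chase test. Columns are DirID, DName, MovieID, Genre, Title, Studio; row i has aⱼ where attribute j ∈ Ri, else bᵢⱼ.
Initial tableau (one row per fragment):
  row 1: b11 a2 a3 a4 a5 a6
  row 2: a1 a2 a3 b24 a5 a6
  row 3: b31 b32 a3 b34 a5 b36
  row 4: a1 a2 b43 a4 a5 b46
Rows 1 and 2 agree on DName, Title; apply DName, Title→DirID, Studio and equate their DirID, Studio entries.
Rows 1 and 4 agree on DName, Title; apply DName, Title→DirID, Studio and equate their DirID, Studio entries.
Rows 1 and 3 agree on MovieID; apply MovieID→DirID and equate their DirID entries.
Rows 1 and 2 agree on MovieID, Title; apply MovieID, Title→Genre and equate their Genre entries.
Rows 1 and 3 agree on MovieID, Title; apply MovieID, Title→Genre and equate their Genre entries.
Row 1 is now all distinguished symbols — the join is lossless.

Yes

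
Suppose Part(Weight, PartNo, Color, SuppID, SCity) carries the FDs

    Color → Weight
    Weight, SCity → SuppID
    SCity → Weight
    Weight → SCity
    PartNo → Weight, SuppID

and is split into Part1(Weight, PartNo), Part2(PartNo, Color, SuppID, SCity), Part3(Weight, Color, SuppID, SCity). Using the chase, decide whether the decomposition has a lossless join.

Yes

Chase test. Columns are Weight, PartNo, Color, SuppID, SCity; row i has aⱼ where attribute j ∈ Parti, else bᵢⱼ.
Initial tableau (one row per fragment):
  row 1: a1 a2 b13 b14 b15
  row 2: b21 a2 a3 a4 a5
  row 3: a1 b32 a3 a4 a5
Rows 2 and 3 agree on Color; apply Color→Weight and equate their Weight entries.
Rows 1 and 2 agree on Weight; apply Weight→SCity and equate their SCity entries.
Rows 1 and 2 agree on PartNo; apply PartNo→Weight, SuppID and equate their Weight, SuppID entries.
Row 2 is now all distinguished symbols — the join is lossless.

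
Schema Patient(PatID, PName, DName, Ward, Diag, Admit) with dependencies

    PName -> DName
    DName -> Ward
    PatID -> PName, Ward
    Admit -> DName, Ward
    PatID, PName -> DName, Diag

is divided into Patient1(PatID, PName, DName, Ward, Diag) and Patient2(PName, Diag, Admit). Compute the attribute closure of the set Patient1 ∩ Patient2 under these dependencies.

Patient1 ∩ Patient2 = {PName, Diag}.
PName → DName applies, adding DName
DName → Ward applies, adding Ward
Closure: {PName, DName, Ward, Diag}.

PName, DName, Ward, Diag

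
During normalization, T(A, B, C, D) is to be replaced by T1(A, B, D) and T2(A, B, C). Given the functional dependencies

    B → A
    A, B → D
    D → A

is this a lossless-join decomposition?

Common attributes: T1 ∩ T2 = {A, B}.
Closure of {A, B}: A, B → D applies, adding D. So (A, B)⁺ = {A, B, D}.
This closure contains every attribute of T1, so T1 ∩ T2 → T1. The join is lossless.

Yes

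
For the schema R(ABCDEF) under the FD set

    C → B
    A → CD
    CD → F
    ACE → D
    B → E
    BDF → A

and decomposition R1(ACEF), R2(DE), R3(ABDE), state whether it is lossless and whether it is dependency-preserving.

Lossless test (chase): Rows 1 and 3 agree on A; apply A→CD and equate their CD entries. Rows 1 and 3 agree on CD; apply CD→F and equate their F entries. Rows 1 and 3 agree on C; apply C→B and equate their B entries. Row 1 is now all distinguished symbols — the join is lossless.
Dependency preservation: the restricted closure of {C} across the fragments never reaches {B}, so C → B cannot be enforced without a join — not preserved.

lossless but not dependency-preserving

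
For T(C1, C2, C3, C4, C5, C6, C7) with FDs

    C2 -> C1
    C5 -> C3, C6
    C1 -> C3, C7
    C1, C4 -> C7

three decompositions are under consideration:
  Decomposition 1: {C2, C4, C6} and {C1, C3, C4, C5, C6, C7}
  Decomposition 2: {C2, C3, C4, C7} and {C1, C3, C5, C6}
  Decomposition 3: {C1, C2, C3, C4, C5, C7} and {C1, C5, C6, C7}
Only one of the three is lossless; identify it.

Decomposition 3

Decomposition 1: common = {C4, C6}, closure = {C4, C6} → lossy.
Decomposition 2: common = {C3}, closure = {C3} → lossy.
Decomposition 3: common = {C1, C5, C7}, closure = {C1, C3, C5, C6, C7} → lossless.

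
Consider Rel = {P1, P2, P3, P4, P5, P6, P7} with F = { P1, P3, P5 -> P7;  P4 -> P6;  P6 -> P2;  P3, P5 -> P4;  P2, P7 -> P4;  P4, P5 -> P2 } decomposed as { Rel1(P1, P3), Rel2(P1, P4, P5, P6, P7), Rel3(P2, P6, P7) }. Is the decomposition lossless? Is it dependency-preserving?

Lossless test (chase): Rows 2 and 3 agree on P6; apply P6→P2 and equate their P2 entries. Rows 2 and 3 agree on P2, P7; apply P2, P7→P4 and equate their P4 entries. No row becomes fully distinguished — the join is lossy.
Dependency preservation: the restricted closure of {P1, P3, P5} across the fragments never reaches {P7}, so P1, P3, P5 → P7 cannot be enforced without a join — not preserved.

lossy and not dependency-preserving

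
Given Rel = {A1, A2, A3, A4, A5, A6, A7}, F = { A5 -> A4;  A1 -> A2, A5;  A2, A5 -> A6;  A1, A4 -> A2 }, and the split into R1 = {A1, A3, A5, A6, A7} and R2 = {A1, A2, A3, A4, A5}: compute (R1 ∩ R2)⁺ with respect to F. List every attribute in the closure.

R1 ∩ R2 = {A1, A3, A5}.
A5 → A4 applies, adding A4
A1 → A2, A5 applies, adding A2
A2, A5 → A6 applies, adding A6
Closure: {A1, A2, A3, A4, A5, A6}.

A1, A2, A3, A4, A5, A6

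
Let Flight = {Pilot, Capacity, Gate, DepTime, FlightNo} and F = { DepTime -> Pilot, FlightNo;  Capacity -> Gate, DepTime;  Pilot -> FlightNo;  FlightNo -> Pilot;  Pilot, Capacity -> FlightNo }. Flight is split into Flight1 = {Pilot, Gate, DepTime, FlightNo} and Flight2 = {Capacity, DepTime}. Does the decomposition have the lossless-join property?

Common attributes: Flight1 ∩ Flight2 = {DepTime}.
Closure of {DepTime}: DepTime → Pilot, FlightNo applies, adding Pilot, FlightNo. So (DepTime)⁺ = {Pilot, DepTime, FlightNo}.
The closure contains neither all of Flight1 = {Pilot, Gate, DepTime, FlightNo} nor all of Flight2 = {Capacity, DepTime}, so the common attributes are not a superkey of either fragment. The join is lossy.

No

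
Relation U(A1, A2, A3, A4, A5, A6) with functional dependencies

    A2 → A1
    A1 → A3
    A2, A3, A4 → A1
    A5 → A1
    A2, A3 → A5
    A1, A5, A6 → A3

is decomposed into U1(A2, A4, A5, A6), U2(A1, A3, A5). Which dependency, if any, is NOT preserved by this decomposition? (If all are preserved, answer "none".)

A2 → A1: restricted closure across fragments reaches A1.
A1 → A3 lies within U2.
A2, A3, A4 → A1: restricted closure across fragments reaches A1.
A5 → A1 lies within U2.
A2, A3 → A5: restricted closure across fragments reaches A5.
A1, A5, A6 → A3: restricted closure across fragments reaches A3.
Every dependency is enforceable on the fragments, so the decomposition is dependency-preserving.

none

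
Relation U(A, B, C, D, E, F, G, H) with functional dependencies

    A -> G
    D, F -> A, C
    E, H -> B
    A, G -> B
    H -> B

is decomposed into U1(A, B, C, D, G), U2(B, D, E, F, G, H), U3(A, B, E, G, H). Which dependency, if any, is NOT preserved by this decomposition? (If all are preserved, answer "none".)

D, F -> A, C

Check D, F → A, C: no single fragment contains all of {A, C, D, F}, and the restricted closure of {D, F} across the fragments never reaches {A, C}.
A → G is preserved.
E, H → B is preserved.
A, G → B is preserved.
H → B is preserved.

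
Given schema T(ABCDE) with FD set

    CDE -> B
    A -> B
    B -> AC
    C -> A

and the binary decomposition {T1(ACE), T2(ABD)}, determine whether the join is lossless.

No

Common attributes: T1 ∩ T2 = {A}.
Closure of {A}: A → B applies, adding B; B → AC applies, adding C. So (A)⁺ = {ABC}.
The closure contains neither all of T1 = {ACE} nor all of T2 = {ABD}, so the common attributes are not a superkey of either fragment. The join is lossy.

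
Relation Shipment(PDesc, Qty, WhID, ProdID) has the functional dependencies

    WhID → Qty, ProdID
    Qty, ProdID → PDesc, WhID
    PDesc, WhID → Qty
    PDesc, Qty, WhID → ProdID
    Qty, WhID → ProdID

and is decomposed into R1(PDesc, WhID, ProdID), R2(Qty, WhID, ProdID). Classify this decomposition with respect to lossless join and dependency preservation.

Lossless test: (WhID, ProdID)⁺ = {PDesc, Qty, WhID, ProdID}, which contains all of one fragment — lossless.
Dependency preservation: Qty, ProdID → PDesc, WhID; PDesc, WhID → Qty; PDesc, Qty, WhID → ProdID are not contained in any single fragment, but the restricted closure of each left-hand side across the fragments still reaches the right-hand side; the remaining FDs each lie inside some fragment. All dependencies are preserved.

lossless and dependency-preserving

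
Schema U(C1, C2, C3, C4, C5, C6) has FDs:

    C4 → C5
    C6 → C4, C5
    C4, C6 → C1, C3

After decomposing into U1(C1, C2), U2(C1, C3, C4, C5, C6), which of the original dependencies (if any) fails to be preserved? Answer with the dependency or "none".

none

C4 → C5 lies within U2.
C6 → C4, C5 lies within U2.
C4, C6 → C1, C3 lies within U2.
Every dependency is enforceable on the fragments, so the decomposition is dependency-preserving.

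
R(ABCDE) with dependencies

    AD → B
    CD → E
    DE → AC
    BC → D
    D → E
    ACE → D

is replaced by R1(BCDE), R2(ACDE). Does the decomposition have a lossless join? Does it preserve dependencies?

Lossless test: (CDE)⁺ = {ABCDE}, which contains all of one fragment — lossless.
Dependency preservation: AD → B is not contained in any single fragment, but the restricted closure of its left-hand side across the fragments still reaches the right-hand side; the remaining FDs each lie inside some fragment. All dependencies are preserved.

lossless and dependency-preserving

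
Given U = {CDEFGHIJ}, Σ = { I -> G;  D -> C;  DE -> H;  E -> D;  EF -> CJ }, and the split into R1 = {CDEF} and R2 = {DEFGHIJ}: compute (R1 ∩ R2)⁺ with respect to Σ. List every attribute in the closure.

R1 ∩ R2 = {DEF}.
D → C applies, adding C
DE → H applies, adding H
EF → CJ applies, adding J
Closure: {CDEFHJ}.

CDEFHJ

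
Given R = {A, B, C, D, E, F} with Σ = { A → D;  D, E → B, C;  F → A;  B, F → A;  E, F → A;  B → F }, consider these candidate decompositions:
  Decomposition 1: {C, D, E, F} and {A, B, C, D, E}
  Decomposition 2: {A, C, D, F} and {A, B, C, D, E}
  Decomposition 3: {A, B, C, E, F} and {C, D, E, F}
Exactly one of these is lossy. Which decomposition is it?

Decomposition 2

Decomposition 1: common = {C, D, E}, closure = {A, B, C, D, E, F} → lossless.
Decomposition 2: common = {A, C, D}, closure = {A, C, D} → lossy.
Decomposition 3: common = {C, E, F}, closure = {A, B, C, D, E, F} → lossless.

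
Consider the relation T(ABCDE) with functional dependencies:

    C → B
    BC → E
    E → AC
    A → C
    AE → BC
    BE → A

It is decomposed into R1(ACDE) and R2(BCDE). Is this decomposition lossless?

Common attributes: R1 ∩ R2 = {CDE}.
Closure of {CDE}: C → B applies, adding B; E → AC applies, adding A. So (CDE)⁺ = {ABCDE}.
This closure contains every attribute of R1, so R1 ∩ R2 → R1. The join is lossless.

Yes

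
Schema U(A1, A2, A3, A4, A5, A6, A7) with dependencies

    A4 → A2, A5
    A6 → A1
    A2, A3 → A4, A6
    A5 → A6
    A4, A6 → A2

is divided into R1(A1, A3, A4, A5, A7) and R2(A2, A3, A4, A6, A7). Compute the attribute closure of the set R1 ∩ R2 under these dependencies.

R1 ∩ R2 = {A3, A4, A7}.
A4 → A2, A5 applies, adding A2, A5
A2, A3 → A4, A6 applies, adding A6
A6 → A1 applies, adding A1
Closure: {A1, A2, A3, A4, A5, A6, A7}.

A1, A2, A3, A4, A5, A6, A7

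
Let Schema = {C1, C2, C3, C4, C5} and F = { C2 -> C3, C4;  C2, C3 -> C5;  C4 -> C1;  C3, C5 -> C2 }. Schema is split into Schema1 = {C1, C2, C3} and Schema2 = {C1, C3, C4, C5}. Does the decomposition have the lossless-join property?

No

Common attributes: Schema1 ∩ Schema2 = {C1, C3}.
No dependency enlarges {C1, C3}, so (C1, C3)⁺ = {C1, C3}.
The closure contains neither all of Schema1 = {C1, C2, C3} nor all of Schema2 = {C1, C3, C4, C5}, so the common attributes are not a superkey of either fragment. The join is lossy.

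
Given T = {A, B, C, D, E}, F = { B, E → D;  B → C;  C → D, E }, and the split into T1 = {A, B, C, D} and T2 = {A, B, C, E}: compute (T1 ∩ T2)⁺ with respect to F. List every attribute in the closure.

A, B, C, D, E

T1 ∩ T2 = {A, B, C}.
C → D, E applies, adding D, E
Closure: {A, B, C, D, E}.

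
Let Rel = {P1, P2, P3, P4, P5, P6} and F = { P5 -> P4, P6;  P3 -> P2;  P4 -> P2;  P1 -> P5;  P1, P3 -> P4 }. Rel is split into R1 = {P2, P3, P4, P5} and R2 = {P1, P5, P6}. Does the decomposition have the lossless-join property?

Common attributes: R1 ∩ R2 = {P5}.
Closure of {P5}: P5 → P4, P6 applies, adding P4, P6; P4 → P2 applies, adding P2. So (P5)⁺ = {P2, P4, P5, P6}.
The closure contains neither all of R1 = {P2, P3, P4, P5} nor all of R2 = {P1, P5, P6}, so the common attributes are not a superkey of either fragment. The join is lossy.

No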